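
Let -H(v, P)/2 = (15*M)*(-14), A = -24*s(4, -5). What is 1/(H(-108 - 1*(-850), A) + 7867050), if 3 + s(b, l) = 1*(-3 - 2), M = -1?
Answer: 1/7866630 ≈ 1.2712e-7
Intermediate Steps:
s(b, l) = -8 (s(b, l) = -3 + 1*(-3 - 2) = -3 + 1*(-5) = -3 - 5 = -8)
A = 192 (A = -24*(-8) = 192)
H(v, P) = -420 (H(v, P) = -2*15*(-1)*(-14) = -(-30)*(-14) = -2*210 = -420)
1/(H(-108 - 1*(-850), A) + 7867050) = 1/(-420 + 7867050) = 1/7866630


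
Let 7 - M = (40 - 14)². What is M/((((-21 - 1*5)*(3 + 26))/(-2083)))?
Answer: -1393527/754 ≈ -1848.2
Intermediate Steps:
M = -669 (M = 7 - (40 - 14)² = 7 - 1*26² = 7 - 1*676 = 7 - 676 = -669)
M/((((-21 - 1*5)*(3 + 26))/(-2083))) = -669*(-2083/((-21 - 1*5)*(3 + 26))) = -669*(-2083/(29*(-21 - 5))) = -669/(-26*29*(-1/2083)) = -669/((-754*(-1/2083))) = -669/754/2083 = -669*2083/754 = -1393527/754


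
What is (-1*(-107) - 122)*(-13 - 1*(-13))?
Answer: 0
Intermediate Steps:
(-1*(-107) - 122)*(-13 - 1*(-13)) = (107 - 122)*(-13 + 13) = -15*0 = 0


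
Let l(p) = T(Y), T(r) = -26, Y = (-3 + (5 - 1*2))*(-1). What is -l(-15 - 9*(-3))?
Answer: 26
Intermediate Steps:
Y = 0 (Y = (-3 + (5 - 2))*(-1) = (-3 + 3)*(-1) = 0*(-1) = 0)
l(p) = -26
-l(-15 - 9*(-3)) = -1*(-26) = 26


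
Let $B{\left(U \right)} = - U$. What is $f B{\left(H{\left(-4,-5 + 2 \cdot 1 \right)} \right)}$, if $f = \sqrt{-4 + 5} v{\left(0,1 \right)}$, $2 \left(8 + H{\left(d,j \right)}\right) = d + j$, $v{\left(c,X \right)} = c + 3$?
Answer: $\frac{69}{2} \approx 34.5$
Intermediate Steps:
$v{\left(c,X \right)} = 3 + c$
$H{\left(d,j \right)} = -8 + \frac{d}{2} + \frac{j}{2}$ ($H{\left(d,j \right)} = -8 + \frac{d + j}{2} = -8 + \left(\frac{d}{2} + \frac{j}{2}\right) = -8 + \frac{d}{2} + \frac{j}{2}$)
$f = 3$ ($f = \sqrt{-4 + 5} \left(3 + 0\right) = \sqrt{1} \cdot 3 = 1 \cdot 3 = 3$)
$f B{\left(H{\left(-4,-5 + 2 \cdot 1 \right)} \right)} = 3 \left(- (-8 + \frac{1}{2} \left(-4\right) + \frac{-5 + 2 \cdot 1}{2})\right) = 3 \left(- (-8 - 2 + \frac{-5 + 2}{2})\right) = 3 \left(- (-8 - 2 + \frac{1}{2} \left(-3\right))\right) = 3 \left(- (-8 - 2 - \frac{3}{2})\right) = 3 \left(\left(-1\right) \left(- \frac{23}{2}\right)\right) = 3 \cdot \frac{23}{2} = \frac{69}{2}$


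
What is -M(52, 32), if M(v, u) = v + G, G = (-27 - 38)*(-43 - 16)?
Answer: -3887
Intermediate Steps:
G = 3835 (G = -65*(-59) = 3835)
M(v, u) = 3835 + v (M(v, u) = v + 3835 = 3835 + v)
-M(52, 32) = -(3835 + 52) = -1*3887 = -3887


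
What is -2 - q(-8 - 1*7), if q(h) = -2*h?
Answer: -32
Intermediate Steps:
-2 - q(-8 - 1*7) = -2 - (-2)*(-8 - 1*7) = -2 - (-2)*(-8 - 7) = -2 - (-2)*(-15) = -2 - 1*30 = -2 - 30 = -32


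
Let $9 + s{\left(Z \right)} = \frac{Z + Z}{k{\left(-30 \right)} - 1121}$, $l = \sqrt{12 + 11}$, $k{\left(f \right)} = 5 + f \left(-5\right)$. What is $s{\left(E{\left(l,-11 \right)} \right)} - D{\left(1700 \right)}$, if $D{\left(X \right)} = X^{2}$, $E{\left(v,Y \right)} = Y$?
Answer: $- \frac{1395874336}{483} \approx -2.89 \cdot 10^{6}$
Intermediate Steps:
$k{\left(f \right)} = 5 - 5 f$
$l = \sqrt{23} \approx 4.7958$
$s{\left(Z \right)} = -9 - \frac{Z}{483}$ ($s{\left(Z \right)} = -9 + \frac{Z + Z}{\left(5 - -150\right) - 1121} = -9 + \frac{2 Z}{\left(5 + 150\right) - 1121} = -9 + \frac{2 Z}{155 - 1121} = -9 + \frac{2 Z}{-966} = -9 + 2 Z \left(- \frac{1}{966}\right) = -9 - \frac{Z}{483}$)
$s{\left(E{\left(l,-11 \right)} \right)} - D{\left(1700 \right)} = \left(-9 - - \frac{11}{483}\right) - 1700^{2} = \left(-9 + \frac{11}{483}\right) - 2890000 = - \frac{4336}{483} - 2890000 = - \frac{1395874336}{483}$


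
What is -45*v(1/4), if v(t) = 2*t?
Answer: -45/2 ≈ -22.500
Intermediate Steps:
-45*v(1/4) = -90/4 = -45*1/2 = -45/2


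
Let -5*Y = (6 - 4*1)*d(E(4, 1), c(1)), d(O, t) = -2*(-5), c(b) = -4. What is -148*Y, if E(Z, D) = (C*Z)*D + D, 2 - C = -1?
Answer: 592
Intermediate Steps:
C = 3 (C = 2 - 1*(-1) = 2 + 1 = 3)
E(Z, D) = D + 3*D*Z (E(Z, D) = (3*Z)*D + D = 3*D*Z + D = D + 3*D*Z)
d(O, t) = 10
Y = -4 (Y = -(6 - 4*1)*10/5 = -(6 - 4)*10/5 = -2*10/5 = -1/5*20 = -4)
-148*Y = -148*(-4) = 592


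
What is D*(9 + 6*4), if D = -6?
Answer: -198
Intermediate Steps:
D*(9 + 6*4) = -6*(9 + 6*4) = -6*(9 + 24) = -6*33 = -198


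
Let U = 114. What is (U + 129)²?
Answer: 59049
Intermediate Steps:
(U + 129)² = (114 + 129)² = 243² = 59049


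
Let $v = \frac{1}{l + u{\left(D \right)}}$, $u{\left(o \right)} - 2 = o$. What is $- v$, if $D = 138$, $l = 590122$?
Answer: $- \frac{1}{590262} \approx -1.6942 \cdot 10^{-6}$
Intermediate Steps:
$u{\left(o \right)} = 2 + o$
$v = \frac{1}{590262}$ ($v = \frac{1}{590122 + \left(2 + 138\right)} = \frac{1}{590122 + 140} = \frac{1}{590262} \approx 1.6942 \cdot 10^{-6}$)
$- v = \left(-1\right) \frac{1}{590262} = - \frac{1}{590262}$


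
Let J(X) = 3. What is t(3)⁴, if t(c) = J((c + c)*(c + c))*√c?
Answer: 729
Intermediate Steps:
t(c) = 3*√c
t(3)⁴ = (3*√3)⁴ = 729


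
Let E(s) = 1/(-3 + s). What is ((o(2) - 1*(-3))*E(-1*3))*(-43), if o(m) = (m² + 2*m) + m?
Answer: 559/6 ≈ 93.167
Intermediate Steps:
o(m) = m² + 3*m
((o(2) - 1*(-3))*E(-1*3))*(-43) = ((2*(3 + 2) - 1*(-3))/(-3 - 1*3))*(-43) = ((2*5 + 3)/(-3 - 3))*(-43) = ((10 + 3)/(-6))*(-43) = (13*(-⅙))*(-43) = -13/6*(-43) = 559/6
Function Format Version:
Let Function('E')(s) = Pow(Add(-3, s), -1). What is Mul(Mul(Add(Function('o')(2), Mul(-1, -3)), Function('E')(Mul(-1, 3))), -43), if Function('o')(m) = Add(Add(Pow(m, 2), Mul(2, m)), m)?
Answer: Rational(559, 6) ≈ 93.167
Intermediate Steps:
Function('o')(m) = Add(Pow(m, 2), Mul(3, m))
Mul(Mul(Add(Function('o')(2), Mul(-1, -3)), Function('E')(Mul(-1, 3))), -43) = Mul(Mul(Add(Mul(2, Add(3, 2)), Mul(-1, -3)), Pow(Add(-3, Mul(-1, 3)), -1)), -43) = Mul(Mul(Add(Mul(2, 5), 3), Pow(Add(-3, -3), -1)), -43) = Mul(Mul(Add(10, 3), Pow(-6, -1)), -43) = Mul(Mul(13, Rational(-1, 6)), -43) = Mul(Rational(-13, 6), -43) = Rational(559, 6)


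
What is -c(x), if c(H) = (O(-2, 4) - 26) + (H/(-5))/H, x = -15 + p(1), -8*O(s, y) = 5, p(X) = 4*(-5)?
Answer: 1073/40 ≈ 26.825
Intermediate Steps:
p(X) = -20
O(s, y) = -5/8 (O(s, y) = -1/8*5 = -5/8)
x = -35 (x = -15 - 20 = -35)
c(H) = -1073/40 (c(H) = (-5/8 - 26) + (H/(-5))/H = -213/8 + (H*(-1/5))/H = -213/8 + (-H/5)/H = -213/8 - 1/5 = -1073/40)
-c(x) = -1*(-1073/40) = 1073/40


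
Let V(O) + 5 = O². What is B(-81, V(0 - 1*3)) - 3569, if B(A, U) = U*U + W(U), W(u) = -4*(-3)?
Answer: -3541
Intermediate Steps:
W(u) = 12
V(O) = -5 + O²
B(A, U) = 12 + U² (B(A, U) = U*U + 12 = U² + 12 = 12 + U²)
B(-81, V(0 - 1*3)) - 3569 = (12 + (-5 + (0 - 1*3)²)²) - 3569 = (12 + (-5 + (0 - 3)²)²) - 3569 = (12 + (-5 + (-3)²)²) - 3569 = (12 + (-5 + 9)²) - 3569 = (12 + 4²) - 3569 = (12 + 16) - 3569 = 28 - 3569 = -3541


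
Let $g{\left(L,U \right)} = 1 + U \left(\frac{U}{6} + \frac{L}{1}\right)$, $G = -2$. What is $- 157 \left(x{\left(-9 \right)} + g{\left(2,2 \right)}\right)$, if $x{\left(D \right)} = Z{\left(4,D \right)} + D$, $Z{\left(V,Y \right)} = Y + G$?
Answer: $\frac{6751}{3} \approx 2250.3$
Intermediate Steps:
$Z{\left(V,Y \right)} = -2 + Y$ ($Z{\left(V,Y \right)} = Y - 2 = -2 + Y$)
$g{\left(L,U \right)} = 1 + U \left(L + \frac{U}{6}\right)$ ($g{\left(L,U \right)} = 1 + U \left(U \frac{1}{6} + L 1\right) = 1 + U \left(\frac{U}{6} + L\right) = 1 + U \left(L + \frac{U}{6}\right)$)
$x{\left(D \right)} = -2 + 2 D$ ($x{\left(D \right)} = \left(-2 + D\right) + D = -2 + 2 D$)
$- 157 \left(x{\left(-9 \right)} + g{\left(2,2 \right)}\right) = - 157 \left(\left(-2 + 2 \left(-9\right)\right) + \left(1 + \frac{2^{2}}{6} + 2 \cdot 2\right)\right) = - 157 \left(\left(-2 - 18\right) + \left(1 + \frac{1}{6} \cdot 4 + 4\right)\right) = - 157 \left(-20 + \left(1 + \frac{2}{3} + 4\right)\right) = - 157 \left(-20 + \frac{17}{3}\right) = \left(-157\right) \left(- \frac{43}{3}\right) = \frac{6751}{3}$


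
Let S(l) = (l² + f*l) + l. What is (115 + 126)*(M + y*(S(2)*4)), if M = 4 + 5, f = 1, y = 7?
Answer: 56153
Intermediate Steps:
S(l) = l² + 2*l (S(l) = (l² + 1*l) + l = (l² + l) + l = (l + l²) + l = l² + 2*l)
M = 9
(115 + 126)*(M + y*(S(2)*4)) = (115 + 126)*(9 + 7*((2*(2 + 2))*4)) = 241*(9 + 7*((2*4)*4)) = 241*(9 + 7*(8*4)) = 241*(9 + 7*32) = 241*(9 + 224) = 241*233 = 56153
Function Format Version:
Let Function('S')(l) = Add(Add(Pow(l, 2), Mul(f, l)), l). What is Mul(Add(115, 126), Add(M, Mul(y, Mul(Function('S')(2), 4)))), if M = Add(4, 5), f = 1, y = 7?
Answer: 56153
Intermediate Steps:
Function('S')(l) = Add(Pow(l, 2), Mul(2, l)) (Function('S')(l) = Add(Add(Pow(l, 2), Mul(1, l)), l) = Add(Add(Pow(l, 2), l), l) = Add(Add(l, Pow(l, 2)), l) = Add(Pow(l, 2), Mul(2, l)))
M = 9
Mul(Add(115, 126), Add(M, Mul(y, Mul(Function('S')(2), 4)))) = Mul(Add(115, 126), Add(9, Mul(7, Mul(Mul(2, Add(2, 2)), 4)))) = Mul(241, Add(9, Mul(7, Mul(Mul(2, 4), 4)))) = Mul(241, Add(9, Mul(7, Mul(8, 4)))) = Mul(241, Add(9, Mul(7, 32))) = Mul(241, Add(9, 224)) = Mul(241, 233) = 56153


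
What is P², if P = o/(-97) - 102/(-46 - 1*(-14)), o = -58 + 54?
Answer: 25110121/2408704 ≈ 10.425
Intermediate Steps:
o = -4
P = 5011/1552 (P = -4/(-97) - 102/(-46 - 1*(-14)) = -4*(-1/97) - 102/(-46 + 14) = 4/97 - 102/(-32) = 4/97 - 102*(-1/32) = 4/97 + 51/16 = 5011/1552 ≈ 3.2287)
P² = (5011/1552)² = 25110121/2408704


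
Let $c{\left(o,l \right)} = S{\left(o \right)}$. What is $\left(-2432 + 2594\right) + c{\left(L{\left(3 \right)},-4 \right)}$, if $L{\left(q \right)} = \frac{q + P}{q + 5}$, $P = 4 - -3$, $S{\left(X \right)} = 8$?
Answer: $170$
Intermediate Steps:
$P = 7$ ($P = 4 + 3 = 7$)
$L{\left(q \right)} = \frac{7 + q}{5 + q}$ ($L{\left(q \right)} = \frac{q + 7}{q + 5} = \frac{7 + q}{5 + q}$)
$c{\left(o,l \right)} = 8$
$\left(-2432 + 2594\right) + c{\left(L{\left(3 \right)},-4 \right)} = \left(-2432 + 2594\right) + 8 = 162 + 8 = 170$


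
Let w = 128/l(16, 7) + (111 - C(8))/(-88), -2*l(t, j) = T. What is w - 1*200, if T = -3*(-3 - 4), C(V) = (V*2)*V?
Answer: -391771/1848 ≈ -212.00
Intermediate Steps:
C(V) = 2*V² (C(V) = (2*V)*V = 2*V²)
T = 21 (T = -3*(-7) = 21)
l(t, j) = -21/2 (l(t, j) = -½*21 = -21/2)
w = -22171/1848 (w = 128/(-21/2) + (111 - 2*8²)/(-88) = 128*(-2/21) + (111 - 2*64)*(-1/88) = -256/21 + (111 - 1*128)*(-1/88) = -256/21 + (111 - 128)*(-1/88) = -256/21 - 17*(-1/88) = -256/21 + 17/88 = -22171/1848 ≈ -11.997)
w - 1*200 = -22171/1848 - 1*200 = -22171/1848 - 200 = -391771/1848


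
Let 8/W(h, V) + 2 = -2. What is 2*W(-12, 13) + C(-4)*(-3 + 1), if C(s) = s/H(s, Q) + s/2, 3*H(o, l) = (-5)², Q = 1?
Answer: 24/25 ≈ 0.96000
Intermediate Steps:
H(o, l) = 25/3 (H(o, l) = (⅓)*(-5)² = (⅓)*25 = 25/3)
W(h, V) = -2 (W(h, V) = 8/(-2 - 2) = 8/(-4) = 8*(-¼) = -2)
C(s) = 31*s/50 (C(s) = s/(25/3) + s/2 = s*(3/25) + s*(½) = 3*s/25 + s/2 = 31*s/50)
2*W(-12, 13) + C(-4)*(-3 + 1) = 2*(-2) + ((31/50)*(-4))*(-3 + 1) = -4 - 62/25*(-2) = -4 + 124/25 = 24/25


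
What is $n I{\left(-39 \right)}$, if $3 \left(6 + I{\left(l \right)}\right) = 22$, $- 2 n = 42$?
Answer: $-28$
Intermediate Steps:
$n = -21$ ($n = \left(- \frac{1}{2}\right) 42 = -21$)
$I{\left(l \right)} = \frac{4}{3}$ ($I{\left(l \right)} = -6 + \frac{1}{3} \cdot 22 = -6 + \frac{22}{3} = \frac{4}{3}$)
$n I{\left(-39 \right)} = \left(-21\right) \frac{4}{3} = -28$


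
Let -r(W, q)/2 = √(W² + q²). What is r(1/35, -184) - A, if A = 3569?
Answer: -3569 - 2*√41473601/35 ≈ -3937.0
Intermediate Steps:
r(W, q) = -2*√(W² + q²)
r(1/35, -184) - A = -2*√((1/35)² + (-184)²) - 1*3569 = -2*√((1/35)² + 33856) - 3569 = -2*√(1/1225 + 33856) - 3569 = -2*√41473601/35 - 3569 = -3569 - 2*√41473601/35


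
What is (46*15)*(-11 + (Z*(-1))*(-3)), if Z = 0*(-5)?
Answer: -7590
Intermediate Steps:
Z = 0
(46*15)*(-11 + (Z*(-1))*(-3)) = (46*15)*(-11 + (0*(-1))*(-3)) = 690*(-11 + 0*(-3)) = 690*(-11 + 0) = 690*(-11) = -7590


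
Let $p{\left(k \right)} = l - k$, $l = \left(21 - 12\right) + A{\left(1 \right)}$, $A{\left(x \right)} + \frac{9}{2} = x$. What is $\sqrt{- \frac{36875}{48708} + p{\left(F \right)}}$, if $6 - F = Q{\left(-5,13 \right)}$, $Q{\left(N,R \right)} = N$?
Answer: $\frac{i \sqrt{412352457}}{8118} \approx 2.5014 i$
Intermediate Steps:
$F = 11$ ($F = 6 - -5 = 6 + 5 = 11$)
$A{\left(x \right)} = - \frac{9}{2} + x$
$l = \frac{11}{2}$ ($l = \left(21 - 12\right) + \left(- \frac{9}{2} + 1\right) = 9 - \frac{7}{2} = \frac{11}{2} \approx 5.5$)
$p{\left(k \right)} = \frac{11}{2} - k$
$\sqrt{- \frac{36875}{48708} + p{\left(F \right)}} = \sqrt{- \frac{36875}{48708} + \left(\frac{11}{2} - 11\right)} = \sqrt{\left(-36875\right) \frac{1}{48708} + \left(\frac{11}{2} - 11\right)} = \sqrt{- \frac{36875}{48708} - \frac{11}{2}} = \sqrt{- \frac{304769}{48708}} = \frac{i \sqrt{412352457}}{8118}$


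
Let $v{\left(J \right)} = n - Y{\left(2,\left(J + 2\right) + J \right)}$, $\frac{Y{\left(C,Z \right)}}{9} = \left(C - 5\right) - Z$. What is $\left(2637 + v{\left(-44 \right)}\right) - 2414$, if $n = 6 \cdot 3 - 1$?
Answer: $-507$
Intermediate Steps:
$Y{\left(C,Z \right)} = -45 - 9 Z + 9 C$ ($Y{\left(C,Z \right)} = 9 \left(\left(C - 5\right) - Z\right) = 9 \left(\left(-5 + C\right) - Z\right) = 9 \left(-5 + C - Z\right) = -45 - 9 Z + 9 C$)
$n = 17$ ($n = 18 - 1 = 17$)
$v{\left(J \right)} = 62 + 18 J$ ($v{\left(J \right)} = 17 - \left(-45 - 9 \left(\left(J + 2\right) + J\right) + 9 \cdot 2\right) = 17 - \left(-45 - 9 \left(\left(2 + J\right) + J\right) + 18\right) = 17 - \left(-45 - 9 \left(2 + 2 J\right) + 18\right) = 17 - \left(-45 - \left(18 + 18 J\right) + 18\right) = 17 - \left(-45 - 18 J\right) = 17 + \left(45 + 18 J\right) = 62 + 18 J$)
$\left(2637 + v{\left(-44 \right)}\right) - 2414 = \left(2637 + \left(62 + 18 \left(-44\right)\right)\right) - 2414 = \left(2637 + \left(62 - 792\right)\right) - 2414 = \left(2637 - 730\right) - 2414 = 1907 - 2414 = -507$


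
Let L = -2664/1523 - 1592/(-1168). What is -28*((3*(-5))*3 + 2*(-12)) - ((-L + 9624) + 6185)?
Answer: -3085747833/222358 ≈ -13877.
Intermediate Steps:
L = -85867/222358 (L = -2664*1/1523 - 1592*(-1/1168) = -2664/1523 + 199/146 = -85867/222358 ≈ -0.38617)
-28*((3*(-5))*3 + 2*(-12)) - ((-L + 9624) + 6185) = -28*((3*(-5))*3 + 2*(-12)) - ((-1*(-85867/222358) + 9624) + 6185) = -28*(-15*3 - 24) - ((85867/222358 + 9624) + 6185) = -28*(-45 - 24) - (2140059259/222358 + 6185) = -28*(-69) - 1*3515343489/222358 = 1932 - 3515343489/222358 = -3085747833/222358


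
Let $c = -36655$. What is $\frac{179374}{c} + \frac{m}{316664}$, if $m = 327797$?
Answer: $- \frac{44785889301}{11607318920} \approx -3.8584$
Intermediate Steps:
$\frac{179374}{c} + \frac{m}{316664} = \frac{179374}{-36655} + \frac{327797}{316664} = 179374 \left(- \frac{1}{36655}\right) + 327797 \cdot \frac{1}{316664} = - \frac{179374}{36655} + \frac{327797}{316664} = - \frac{44785889301}{11607318920}$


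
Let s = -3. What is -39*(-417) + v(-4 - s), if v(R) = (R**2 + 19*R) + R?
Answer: 16244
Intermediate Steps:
v(R) = R**2 + 20*R
-39*(-417) + v(-4 - s) = -39*(-417) + (-4 - 1*(-3))*(20 + (-4 - 1*(-3))) = 16263 + (-4 + 3)*(20 + (-4 + 3)) = 16263 - (20 - 1) = 16263 - 1*19 = 16263 - 19 = 16244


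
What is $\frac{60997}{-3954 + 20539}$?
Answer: $\frac{60997}{16585} \approx 3.6778$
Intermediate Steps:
$\frac{60997}{-3954 + 20539} = \frac{60997}{16585}$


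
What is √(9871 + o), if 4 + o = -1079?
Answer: 26*√13 ≈ 93.744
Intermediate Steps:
o = -1083 (o = -4 - 1079 = -1083)
√(9871 + o) = √(9871 - 1083) = √8788 = 26*√13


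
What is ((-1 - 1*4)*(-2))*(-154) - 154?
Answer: -1694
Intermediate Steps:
((-1 - 1*4)*(-2))*(-154) - 154 = ((-1 - 4)*(-2))*(-154) - 154 = -5*(-2)*(-154) - 154 = 10*(-154) - 154 = -1540 - 154 = -1694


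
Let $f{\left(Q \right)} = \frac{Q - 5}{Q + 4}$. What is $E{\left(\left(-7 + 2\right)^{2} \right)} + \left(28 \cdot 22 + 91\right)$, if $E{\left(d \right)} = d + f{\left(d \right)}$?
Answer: $\frac{21248}{29} \approx 732.69$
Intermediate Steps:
$f{\left(Q \right)} = \frac{-5 + Q}{4 + Q}$
$E{\left(d \right)} = d + \frac{-5 + d}{4 + d}$
$E{\left(\left(-7 + 2\right)^{2} \right)} + \left(28 \cdot 22 + 91\right) = \frac{-5 + \left(-7 + 2\right)^{2} + \left(-7 + 2\right)^{2} \left(4 + \left(-7 + 2\right)^{2}\right)}{4 + \left(-7 + 2\right)^{2}} + \left(28 \cdot 22 + 91\right) = \frac{-5 + \left(-5\right)^{2} + \left(-5\right)^{2} \left(4 + \left(-5\right)^{2}\right)}{4 + \left(-5\right)^{2}} + \left(616 + 91\right) = \frac{-5 + 25 + 25 \left(4 + 25\right)}{4 + 25} + 707 = \frac{-5 + 25 + 25 \cdot 29}{29} + 707 = \frac{-5 + 25 + 725}{29} + 707 = \frac{1}{29} \cdot 745 + 707 = \frac{745}{29} + 707 = \frac{21248}{29}$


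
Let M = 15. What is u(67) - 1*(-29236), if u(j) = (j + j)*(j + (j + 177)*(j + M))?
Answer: 2719286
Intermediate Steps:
u(j) = 2*j*(j + (15 + j)*(177 + j)) (u(j) = (j + j)*(j + (j + 177)*(j + 15)) = (2*j)*(j + (177 + j)*(15 + j)) = (2*j)*(j + (15 + j)*(177 + j)) = 2*j*(j + (15 + j)*(177 + j)))
u(67) - 1*(-29236) = 2*67*(2655 + 67² + 193*67) - 1*(-29236) = 2*67*(2655 + 4489 + 12931) + 29236 = 2*67*20075 + 29236 = 2690050 + 29236 = 2719286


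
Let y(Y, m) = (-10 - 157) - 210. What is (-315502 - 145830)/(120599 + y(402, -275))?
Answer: -230666/60111 ≈ -3.8373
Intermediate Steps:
y(Y, m) = -377 (y(Y, m) = -167 - 210 = -377)
(-315502 - 145830)/(120599 + y(402, -275)) = (-315502 - 145830)/(120599 - 377) = -461332/120222 = -461332*1/120222 = -230666/60111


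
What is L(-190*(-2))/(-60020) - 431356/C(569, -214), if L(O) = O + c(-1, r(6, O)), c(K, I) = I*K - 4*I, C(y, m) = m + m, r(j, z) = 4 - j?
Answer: 647245505/642214 ≈ 1007.8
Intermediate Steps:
C(y, m) = 2*m
c(K, I) = -4*I + I*K
L(O) = 10 + O (L(O) = O + (4 - 1*6)*(-4 - 1) = O + (4 - 6)*(-5) = O - 2*(-5) = O + 10 = 10 + O)
L(-190*(-2))/(-60020) - 431356/C(569, -214) = (10 - 190*(-2))/(-60020) - 431356/(2*(-214)) = (10 + 380)*(-1/60020) - 431356/(-428) = 390*(-1/60020) - 431356*(-1/428) = -39/6002 + 107839/107 = 647245505/642214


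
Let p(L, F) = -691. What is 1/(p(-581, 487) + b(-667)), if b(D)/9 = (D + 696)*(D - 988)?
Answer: -1/432646 ≈ -2.3114e-6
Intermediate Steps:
b(D) = 9*(-988 + D)*(696 + D) (b(D) = 9*((D + 696)*(D - 988)) = 9*((696 + D)*(-988 + D)) = 9*((-988 + D)*(696 + D)) = 9*(-988 + D)*(696 + D))
1/(p(-581, 487) + b(-667)) = 1/(-691 + (-6188832 - 2628*(-667) + 9*(-667)²)) = 1/(-691 + (-6188832 + 1752876 + 9*444889)) = 1/(-691 + (-6188832 + 1752876 + 4004001)) = 1/(-691 - 431955) = 1/(-432646) = -1/432646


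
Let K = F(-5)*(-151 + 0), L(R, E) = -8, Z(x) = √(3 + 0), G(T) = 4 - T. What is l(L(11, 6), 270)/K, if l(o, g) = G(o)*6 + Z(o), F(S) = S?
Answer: 72/755 + √3/755 ≈ 0.097658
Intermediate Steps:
Z(x) = √3
K = 755 (K = -5*(-151 + 0) = -5*(-151) = 755)
l(o, g) = 24 + √3 - 6*o (l(o, g) = (4 - o)*6 + √3 = (24 - 6*o) + √3 = 24 + √3 - 6*o)
l(L(11, 6), 270)/K = (24 + √3 - 6*(-8))/755 = (24 + √3 + 48)*(1/755) = (72 + √3)*(1/755) = 72/755 + √3/755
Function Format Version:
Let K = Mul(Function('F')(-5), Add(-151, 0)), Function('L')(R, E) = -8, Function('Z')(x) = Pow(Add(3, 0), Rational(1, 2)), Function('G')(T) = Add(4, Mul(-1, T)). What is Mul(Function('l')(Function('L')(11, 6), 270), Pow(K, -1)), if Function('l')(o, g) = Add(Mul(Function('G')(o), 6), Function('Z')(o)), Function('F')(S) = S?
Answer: Add(Rational(72, 755), Mul(Rational(1, 755), Pow(3, Rational(1, 2)))) ≈ 0.097658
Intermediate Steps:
Function('Z')(x) = Pow(3, Rational(1, 2))
K = 755 (K = Mul(-5, Add(-151, 0)) = Mul(-5, -151) = 755)
Function('l')(o, g) = Add(24, Pow(3, Rational(1, 2)), Mul(-6, o)) (Function('l')(o, g) = Add(Mul(Add(4, Mul(-1, o)), 6), Pow(3, Rational(1, 2))) = Add(Add(24, Mul(-6, o)), Pow(3, Rational(1, 2))) = Add(24, Pow(3, Rational(1, 2)), Mul(-6, o)))
Mul(Function('l')(Function('L')(11, 6), 270), Pow(K, -1)) = Mul(Add(24, Pow(3, Rational(1, 2)), Mul(-6, -8)), Pow(755, -1)) = Mul(Add(24, Pow(3, Rational(1, 2)), 48), Rational(1, 755)) = Mul(Add(72, Pow(3, Rational(1, 2))), Rational(1, 755)) = Add(Rational(72, 755), Mul(Rational(1, 755), Pow(3, Rational(1, 2))))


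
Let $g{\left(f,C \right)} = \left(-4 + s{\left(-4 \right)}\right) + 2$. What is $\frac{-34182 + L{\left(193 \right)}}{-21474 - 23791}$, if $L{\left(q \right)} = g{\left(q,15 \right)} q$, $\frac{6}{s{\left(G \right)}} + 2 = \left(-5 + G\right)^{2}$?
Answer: $\frac{2729714}{3575935} \approx 0.76336$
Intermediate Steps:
$s{\left(G \right)} = \frac{6}{-2 + \left(-5 + G\right)^{2}}$
$g{\left(f,C \right)} = - \frac{152}{79}$ ($g{\left(f,C \right)} = \left(-4 + \frac{6}{-2 + \left(-5 - 4\right)^{2}}\right) + 2 = \left(-4 + \frac{6}{-2 + \left(-9\right)^{2}}\right) + 2 = \left(-4 + \frac{6}{-2 + 81}\right) + 2 = \left(-4 + \frac{6}{79}\right) + 2 = - \frac{310}{79} + 2 = - \frac{152}{79}$)
$L{\left(q \right)} = - \frac{152 q}{79}$
$\frac{-34182 + L{\left(193 \right)}}{-21474 - 23791} = \frac{-34182 - \frac{29336}{79}}{-21474 - 23791} = - \frac{2729714}{79 \left(-45265\right)} = \left(- \frac{2729714}{79}\right) \left(- \frac{1}{45265}\right) = \frac{2729714}{3575935}$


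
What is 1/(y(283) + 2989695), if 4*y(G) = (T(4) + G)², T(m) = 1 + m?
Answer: 1/3010431 ≈ 3.3218e-7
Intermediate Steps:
y(G) = (5 + G)²/4 (y(G) = ((1 + 4) + G)²/4 = (5 + G)²/4)
1/(y(283) + 2989695) = 1/((5 + 283)²/4 + 2989695) = 1/((¼)*288² + 2989695) = 1/((¼)*82944 + 2989695) = 1/(20736 + 2989695) = 1/3010431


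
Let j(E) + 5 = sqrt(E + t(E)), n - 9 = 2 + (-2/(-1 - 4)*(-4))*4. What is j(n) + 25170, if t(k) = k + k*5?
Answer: 25165 + sqrt(805)/5 ≈ 25171.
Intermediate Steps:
t(k) = 6*k (t(k) = k + 5*k = 6*k)
n = 23/5 (n = 9 + (2 + (-2/(-1 - 4)*(-4))*4) = 9 + (2 + (-2/(-5)*(-4))*4) = 9 + (2 + (-2*(-1/5)*(-4))*4) = 9 + (2 + ((2/5)*(-4))*4) = 9 + (2 - 8/5*4) = 9 + (2 - 32/5) = 9 - 22/5 = 23/5 ≈ 4.6000)
j(E) = -5 + sqrt(7)*sqrt(E) (j(E) = -5 + sqrt(E + 6*E) = -5 + sqrt(7*E) = -5 + sqrt(7)*sqrt(E))
j(n) + 25170 = (-5 + sqrt(7)*sqrt(23/5)) + 25170 = (-5 + sqrt(7)*(sqrt(115)/5)) + 25170 = (-5 + sqrt(805)/5) + 25170 = 25165 + sqrt(805)/5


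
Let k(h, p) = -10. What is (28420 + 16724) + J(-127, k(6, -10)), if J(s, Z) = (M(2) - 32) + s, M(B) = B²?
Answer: 44989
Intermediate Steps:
J(s, Z) = -28 + s (J(s, Z) = (2² - 32) + s = (4 - 32) + s = -28 + s)
(28420 + 16724) + J(-127, k(6, -10)) = (28420 + 16724) + (-28 - 127) = 45144 - 155 = 44989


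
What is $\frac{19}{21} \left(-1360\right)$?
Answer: $- \frac{25840}{21} \approx -1230.5$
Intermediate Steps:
$\frac{19}{21} \left(-1360\right) = - \frac{25840}{21}$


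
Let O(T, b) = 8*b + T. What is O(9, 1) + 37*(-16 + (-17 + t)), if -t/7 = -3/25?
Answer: -29323/25 ≈ -1172.9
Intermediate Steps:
O(T, b) = T + 8*b
t = 21/25 (t = -(-21)/25 = -7*(-3/25) = 21/25 ≈ 0.84000)
O(9, 1) + 37*(-16 + (-17 + t)) = (9 + 8*1) + 37*(-16 + (-17 + 21/25)) = (9 + 8) + 37*(-16 - 404/25) = 17 + 37*(-804/25) = 17 - 29748/25 = -29323/25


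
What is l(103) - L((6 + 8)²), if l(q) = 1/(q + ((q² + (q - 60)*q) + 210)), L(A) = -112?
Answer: 1719313/15351 ≈ 112.00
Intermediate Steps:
l(q) = 1/(210 + q + q² + q*(-60 + q)) (l(q) = 1/(q + ((q² + (-60 + q)*q) + 210)) = 1/(q + ((q² + q*(-60 + q)) + 210)) = 1/(q + (210 + q² + q*(-60 + q))) = 1/(210 + q + q² + q*(-60 + q)))
l(103) - L((6 + 8)²) = 1/(210 - 59*103 + 2*103²) - 1*(-112) = 1/(210 - 6077 + 2*10609) + 112 = 1/(210 - 6077 + 21218) + 112 = 1/15351 + 112 = 1719313/15351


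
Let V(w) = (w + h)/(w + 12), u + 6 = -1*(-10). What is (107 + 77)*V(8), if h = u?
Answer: 552/5 ≈ 110.40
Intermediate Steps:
u = 4 (u = -6 - 1*(-10) = -6 + 10 = 4)
h = 4
V(w) = (4 + w)/(12 + w) (V(w) = (w + 4)/(w + 12) = (4 + w)/(12 + w))
(107 + 77)*V(8) = (107 + 77)*((4 + 8)/(12 + 8)) = 184*(12/20) = 184*((1/20)*12) = 184*(3/5) = 552/5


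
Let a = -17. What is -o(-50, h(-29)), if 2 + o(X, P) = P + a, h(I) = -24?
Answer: 43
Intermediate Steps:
o(X, P) = -19 + P (o(X, P) = -2 + (P - 17) = -2 + (-17 + P) = -19 + P)
-o(-50, h(-29)) = -(-19 - 24) = -1*(-43) = 43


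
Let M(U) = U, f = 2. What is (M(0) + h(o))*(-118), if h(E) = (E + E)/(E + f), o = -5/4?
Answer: 1180/3 ≈ 393.33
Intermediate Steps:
o = -5/4 (o = -5*¼ = -5/4 ≈ -1.2500)
h(E) = 2*E/(2 + E) (h(E) = (E + E)/(E + 2) = (2*E)/(2 + E) = 2*E/(2 + E))
(M(0) + h(o))*(-118) = (0 + 2*(-5/4)/(2 - 5/4))*(-118) = (0 + 2*(-5/4)/(¾))*(-118) = (0 + 2*(-5/4)*(4/3))*(-118) = (0 - 10/3)*(-118) = -10/3*(-118) = 1180/3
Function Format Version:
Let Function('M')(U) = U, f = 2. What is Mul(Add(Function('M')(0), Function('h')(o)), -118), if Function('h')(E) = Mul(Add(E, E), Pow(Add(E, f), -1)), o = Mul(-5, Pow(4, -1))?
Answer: Rational(1180, 3) ≈ 393.33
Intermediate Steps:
o = Rational(-5, 4) (o = Mul(-5, Rational(1, 4)) = Rational(-5, 4) ≈ -1.2500)
Function('h')(E) = Mul(2, E, Pow(Add(2, E), -1)) (Function('h')(E) = Mul(Add(E, E), Pow(Add(E, 2), -1)) = Mul(Mul(2, E), Pow(Add(2, E), -1)) = Mul(2, E, Pow(Add(2, E), -1)))
Mul(Add(Function('M')(0), Function('h')(o)), -118) = Mul(Add(0, Mul(2, Rational(-5, 4), Pow(Add(2, Rational(-5, 4)), -1))), -118) = Mul(Add(0, Mul(2, Rational(-5, 4), Pow(Rational(3, 4), -1))), -118) = Mul(Add(0, Mul(2, Rational(-5, 4), Rational(4, 3))), -118) = Mul(Add(0, Rational(-10, 3)), -118) = Mul(Rational(-10, 3), -118) = Rational(1180, 3)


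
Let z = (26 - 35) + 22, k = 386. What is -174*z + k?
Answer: -1876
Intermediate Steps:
z = 13 (z = -9 + 22 = 13)
-174*z + k = -174*13 + 386 = -2262 + 386 = -1876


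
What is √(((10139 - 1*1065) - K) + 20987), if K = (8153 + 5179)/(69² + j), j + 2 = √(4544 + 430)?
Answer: √(30061 - 13332/(4759 + √4974)) ≈ 173.37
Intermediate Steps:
j = -2 + √4974 (j = -2 + √(4544 + 430) = -2 + √4974 ≈ 68.527)
K = 13332/(4759 + √4974) (K = (8153 + 5179)/(69² + (-2 + √4974)) = 13332/(4761 + (-2 + √4974)) = 13332/(4759 + √4974) ≈ 2.7605)
√(((10139 - 1*1065) - K) + 20987) = √(((10139 - 1*1065) - (63446988/22643107 - 13332*√4974/22643107)) + 20987) = √(((10139 - 1065) + (-63446988/22643107 + 13332*√4974/22643107)) + 20987) = √((9074 + (-63446988/22643107 + 13332*√4974/22643107)) + 20987) = √((205400105930/22643107 + 13332*√4974/22643107) + 20987) = √(680610992539/22643107 + 13332*√4974/22643107)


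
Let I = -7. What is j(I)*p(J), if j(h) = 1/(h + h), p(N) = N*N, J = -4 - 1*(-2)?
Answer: -2/7 ≈ -0.28571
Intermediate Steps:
J = -2 (J = -4 + 2 = -2)
p(N) = N²
j(h) = 1/(2*h)
j(I)*p(J) = ((½)/(-7))*(-2)² = ((½)*(-⅐))*4 = -1/14*4 = -2/7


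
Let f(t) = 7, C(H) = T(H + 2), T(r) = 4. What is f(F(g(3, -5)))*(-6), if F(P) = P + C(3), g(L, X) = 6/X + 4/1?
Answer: -42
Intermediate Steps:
C(H) = 4
g(L, X) = 4 + 6/X (g(L, X) = 6/X + 4*1 = 6/X + 4 = 4 + 6/X)
F(P) = 4 + P (F(P) = P + 4 = 4 + P)
f(F(g(3, -5)))*(-6) = 7*(-6) = -42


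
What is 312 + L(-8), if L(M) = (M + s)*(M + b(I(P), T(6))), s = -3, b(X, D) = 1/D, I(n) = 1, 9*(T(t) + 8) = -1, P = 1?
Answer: 29299/73 ≈ 401.36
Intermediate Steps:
T(t) = -73/9 (T(t) = -8 + (⅑)*(-1) = -8 - ⅑ = -73/9)
L(M) = (-3 + M)*(-9/73 + M) (L(M) = (M - 3)*(M + 1/(-73/9)) = (-3 + M)*(M - 9/73) = (-3 + M)*(-9/73 + M))
312 + L(-8) = 312 + (27/73 + (-8)² - 228/73*(-8)) = 312 + (27/73 + 64 + 1824/73) = 312 + 6523/73 = 29299/73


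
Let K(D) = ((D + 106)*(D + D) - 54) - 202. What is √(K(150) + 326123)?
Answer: √402667 ≈ 634.56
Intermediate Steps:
K(D) = -256 + 2*D*(106 + D) (K(D) = ((106 + D)*(2*D) - 54) - 202 = (2*D*(106 + D) - 54) - 202 = (-54 + 2*D*(106 + D)) - 202 = -256 + 2*D*(106 + D))
√(K(150) + 326123) = √((-256 + 2*150² + 212*150) + 326123) = √((-256 + 2*22500 + 31800) + 326123) = √((-256 + 45000 + 31800) + 326123) = √(76544 + 326123) = √402667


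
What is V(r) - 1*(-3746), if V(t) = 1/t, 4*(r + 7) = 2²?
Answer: 22475/6 ≈ 3745.8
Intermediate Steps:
r = -6 (r = -7 + (¼)*2² = -7 + (¼)*4 = -7 + 1 = -6)
V(r) - 1*(-3746) = 1/(-6) - 1*(-3746) = -⅙ + 3746 = 22475/6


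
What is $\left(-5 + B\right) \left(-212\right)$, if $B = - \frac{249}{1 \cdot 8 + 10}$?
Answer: $\frac{11978}{3} \approx 3992.7$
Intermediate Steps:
$B = - \frac{83}{6}$ ($B = - \frac{249}{8 + 10} = - \frac{249}{18} = \left(-249\right) \frac{1}{18} = - \frac{83}{6} \approx -13.833$)
$\left(-5 + B\right) \left(-212\right) = \left(-5 - \frac{83}{6}\right) \left(-212\right) = \left(- \frac{113}{6}\right) \left(-212\right) = \frac{11978}{3}$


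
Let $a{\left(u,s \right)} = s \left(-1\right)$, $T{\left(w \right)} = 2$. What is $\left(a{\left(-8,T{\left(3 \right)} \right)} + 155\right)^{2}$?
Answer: $23409$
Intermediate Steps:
$a{\left(u,s \right)} = - s$
$\left(a{\left(-8,T{\left(3 \right)} \right)} + 155\right)^{2} = \left(\left(-1\right) 2 + 155\right)^{2} = \left(-2 + 155\right)^{2} = 153^{2} = 23409$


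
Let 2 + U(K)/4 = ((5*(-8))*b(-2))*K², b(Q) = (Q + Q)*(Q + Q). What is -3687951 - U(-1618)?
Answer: 6698197497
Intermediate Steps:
b(Q) = 4*Q² (b(Q) = (2*Q)*(2*Q) = 4*Q²)
U(K) = -8 - 2560*K² (U(K) = -8 + 4*(((5*(-8))*(4*(-2)²))*K²) = -8 + 4*((-160*4)*K²) = -8 + 4*((-40*16)*K²) = -8 + 4*(-640*K²) = -8 - 2560*K²)
-3687951 - U(-1618) = -3687951 - (-8 - 2560*(-1618)²) = -3687951 - (-8 - 2560*2617924) = -3687951 - (-8 - 6701885440) = -3687951 - 1*(-6701885448) = -3687951 + 6701885448 = 6698197497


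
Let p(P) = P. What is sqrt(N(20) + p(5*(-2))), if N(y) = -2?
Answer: 2*I*sqrt(3) ≈ 3.4641*I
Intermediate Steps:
sqrt(N(20) + p(5*(-2))) = sqrt(-2 + 5*(-2)) = sqrt(-2 - 10) = sqrt(-12) = 2*I*sqrt(3)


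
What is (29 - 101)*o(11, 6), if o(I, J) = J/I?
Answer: -432/11 ≈ -39.273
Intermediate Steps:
(29 - 101)*o(11, 6) = (29 - 101)*(6/11) = -432/11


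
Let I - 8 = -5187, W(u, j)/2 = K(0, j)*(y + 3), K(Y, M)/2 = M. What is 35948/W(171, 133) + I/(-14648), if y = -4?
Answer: -6892251/102536 ≈ -67.218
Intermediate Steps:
K(Y, M) = 2*M
W(u, j) = -4*j (W(u, j) = 2*((2*j)*(-4 + 3)) = 2*((2*j)*(-1)) = 2*(-2*j) = -4*j)
I = -5179 (I = 8 - 5187 = -5179)
35948/W(171, 133) + I/(-14648) = 35948/((-4*133)) - 5179/(-14648) = 35948/(-532) - 5179*(-1/14648) = 35948*(-1/532) + 5179/14648 = -473/7 + 5179/14648 = -6892251/102536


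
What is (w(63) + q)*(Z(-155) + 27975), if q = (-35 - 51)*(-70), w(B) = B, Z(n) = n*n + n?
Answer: 315373135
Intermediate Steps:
Z(n) = n + n**2 (Z(n) = n**2 + n = n + n**2)
q = 6020 (q = -86*(-70) = 6020)
(w(63) + q)*(Z(-155) + 27975) = (63 + 6020)*(-155*(1 - 155) + 27975) = 6083*(-155*(-154) + 27975) = 6083*(23870 + 27975) = 6083*51845 = 315373135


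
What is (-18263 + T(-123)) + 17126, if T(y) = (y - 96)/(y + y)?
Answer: -93161/82 ≈ -1136.1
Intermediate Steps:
T(y) = (-96 + y)/(2*y) (T(y) = (-96 + y)/((2*y)) = (-96 + y)*(1/(2*y)) = (-96 + y)/(2*y))
(-18263 + T(-123)) + 17126 = (-18263 + (½)*(-96 - 123)/(-123)) + 17126 = (-18263 + (½)*(-1/123)*(-219)) + 17126 = (-18263 + 73/82) + 17126 = -1497493/82 + 17126 = -93161/82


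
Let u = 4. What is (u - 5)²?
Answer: 1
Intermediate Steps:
(u - 5)² = (4 - 5)² = (-1)² = 1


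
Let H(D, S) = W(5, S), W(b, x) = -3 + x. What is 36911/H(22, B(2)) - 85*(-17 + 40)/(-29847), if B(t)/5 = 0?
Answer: -122408528/9949 ≈ -12304.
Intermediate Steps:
B(t) = 0 (B(t) = 5*0 = 0)
H(D, S) = -3 + S
36911/H(22, B(2)) - 85*(-17 + 40)/(-29847) = 36911/(-3 + 0) - 85*(-17 + 40)/(-29847) = 36911/(-3) - 85*23*(-1/29847) = 36911*(-⅓) - 1955*(-1/29847) = -36911/3 + 1955/29847 = -122408528/9949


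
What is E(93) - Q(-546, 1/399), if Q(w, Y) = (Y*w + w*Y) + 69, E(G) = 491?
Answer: 8070/19 ≈ 424.74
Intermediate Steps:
Q(w, Y) = 69 + 2*Y*w (Q(w, Y) = (Y*w + Y*w) + 69 = 2*Y*w + 69 = 69 + 2*Y*w)
E(93) - Q(-546, 1/399) = 491 - (69 + 2*(-546)/399) = 491 - (69 + 2*(1/399)*(-546)) = 491 - (69 - 52/19) = 491 - 1*1259/19 = 491 - 1259/19 = 8070/19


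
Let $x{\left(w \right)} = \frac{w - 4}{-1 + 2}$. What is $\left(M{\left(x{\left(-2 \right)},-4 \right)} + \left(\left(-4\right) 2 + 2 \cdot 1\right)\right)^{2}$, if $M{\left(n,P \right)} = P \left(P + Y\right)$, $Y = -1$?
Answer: $196$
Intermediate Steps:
$x{\left(w \right)} = -4 + w$ ($x{\left(w \right)} = \frac{-4 + w}{1} = \left(-4 + w\right) 1 = -4 + w$)
$M{\left(n,P \right)} = P \left(-1 + P\right)$ ($M{\left(n,P \right)} = P \left(P - 1\right) = P \left(-1 + P\right)$)
$\left(M{\left(x{\left(-2 \right)},-4 \right)} + \left(\left(-4\right) 2 + 2 \cdot 1\right)\right)^{2} = \left(- 4 \left(-1 - 4\right) + \left(\left(-4\right) 2 + 2 \cdot 1\right)\right)^{2} = \left(\left(-4\right) \left(-5\right) + \left(-8 + 2\right)\right)^{2} = \left(20 - 6\right)^{2} = 14^{2} = 196$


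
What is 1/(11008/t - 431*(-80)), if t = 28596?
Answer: 7149/246500272 ≈ 2.9002e-5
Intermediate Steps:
1/(11008/t - 431*(-80)) = 1/(11008/28596 - 431*(-80)) = 1/(11008*(1/28596) + 34480) = 1/(2752/7149 + 34480) = 1/(246500272/7149) = 7149/246500272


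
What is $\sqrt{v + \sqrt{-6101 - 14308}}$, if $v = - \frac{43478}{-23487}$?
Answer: $\frac{\sqrt{1021167786 + 551639169 i \sqrt{20409}}}{23487} \approx 8.5066 + 8.397 i$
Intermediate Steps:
$v = \frac{43478}{23487}$ ($v = \left(-43478\right) \left(- \frac{1}{23487}\right) = \frac{43478}{23487} \approx 1.8512$)
$\sqrt{v + \sqrt{-6101 - 14308}} = \sqrt{\frac{43478}{23487} + \sqrt{-6101 - 14308}} = \sqrt{\frac{43478}{23487} + \sqrt{-20409}} = \sqrt{\frac{43478}{23487} + i \sqrt{20409}}$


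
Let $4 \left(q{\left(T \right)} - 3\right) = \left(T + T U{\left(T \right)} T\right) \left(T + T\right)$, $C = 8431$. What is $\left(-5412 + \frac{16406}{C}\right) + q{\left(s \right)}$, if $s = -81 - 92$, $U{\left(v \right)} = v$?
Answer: $\frac{3776093799162}{8431} \approx 4.4788 \cdot 10^{8}$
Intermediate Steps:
$s = -173$ ($s = -81 - 92 = -173$)
$q{\left(T \right)} = 3 + \frac{T \left(T + T^{3}\right)}{2}$ ($q{\left(T \right)} = 3 + \frac{\left(T + T T T\right) \left(T + T\right)}{4} = 3 + \frac{\left(T + T^{2} T\right) 2 T}{4} = 3 + \frac{\left(T + T^{3}\right) 2 T}{4} = 3 + \frac{2 T \left(T + T^{3}\right)}{4} = 3 + \frac{T \left(T + T^{3}\right)}{2}$)
$\left(-5412 + \frac{16406}{C}\right) + q{\left(s \right)} = \left(-5412 + \frac{16406}{8431}\right) + \left(3 + \frac{\left(-173\right)^{2}}{2} + \frac{\left(-173\right)^{4}}{2}\right) = \left(-5412 + 16406 \cdot \frac{1}{8431}\right) + \left(3 + \frac{1}{2} \cdot 29929 + \frac{1}{2} \cdot 895745041\right) = \left(-5412 + \frac{16406}{8431}\right) + \left(3 + \frac{29929}{2} + \frac{895745041}{2}\right) = - \frac{45612166}{8431} + 447887488 = \frac{3776093799162}{8431}$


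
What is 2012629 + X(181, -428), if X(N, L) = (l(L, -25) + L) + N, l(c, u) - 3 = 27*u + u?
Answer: 2011685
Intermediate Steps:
l(c, u) = 3 + 28*u (l(c, u) = 3 + (27*u + u) = 3 + 28*u)
X(N, L) = -697 + L + N (X(N, L) = ((3 + 28*(-25)) + L) + N = ((3 - 700) + L) + N = (-697 + L) + N = -697 + L + N)
2012629 + X(181, -428) = 2012629 + (-697 - 428 + 181) = 2012629 - 944 = 2011685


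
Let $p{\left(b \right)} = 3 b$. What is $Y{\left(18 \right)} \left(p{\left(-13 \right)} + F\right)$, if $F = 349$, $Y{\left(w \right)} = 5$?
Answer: $1550$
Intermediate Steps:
$Y{\left(18 \right)} \left(p{\left(-13 \right)} + F\right) = 5 \left(3 \left(-13\right) + 349\right) = 5 \left(-39 + 349\right) = 5 \cdot 310 = 1550$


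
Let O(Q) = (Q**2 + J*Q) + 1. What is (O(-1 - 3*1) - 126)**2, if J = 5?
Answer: 16641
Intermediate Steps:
O(Q) = 1 + Q**2 + 5*Q (O(Q) = (Q**2 + 5*Q) + 1 = 1 + Q**2 + 5*Q)
(O(-1 - 3*1) - 126)**2 = ((1 + (-1 - 3*1)**2 + 5*(-1 - 3*1)) - 126)**2 = ((1 + (-1 - 3)**2 + 5*(-1 - 3)) - 126)**2 = ((1 + (-4)**2 + 5*(-4)) - 126)**2 = ((1 + 16 - 20) - 126)**2 = (-3 - 126)**2 = (-129)**2 = 16641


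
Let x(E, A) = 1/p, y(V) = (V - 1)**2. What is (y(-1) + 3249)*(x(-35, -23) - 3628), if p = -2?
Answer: -23607021/2 ≈ -1.1804e+7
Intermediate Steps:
y(V) = (-1 + V)**2
x(E, A) = -1/2 (x(E, A) = 1/(-2) = -1/2)
(y(-1) + 3249)*(x(-35, -23) - 3628) = ((-1 - 1)**2 + 3249)*(-1/2 - 3628) = ((-2)**2 + 3249)*(-7257/2) = (4 + 3249)*(-7257/2) = 3253*(-7257/2) = -23607021/2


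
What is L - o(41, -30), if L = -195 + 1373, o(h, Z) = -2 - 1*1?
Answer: 1181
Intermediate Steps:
o(h, Z) = -3 (o(h, Z) = -2 - 1 = -3)
L = 1178
L - o(41, -30) = 1178 - 1*(-3) = 1178 + 3 = 1181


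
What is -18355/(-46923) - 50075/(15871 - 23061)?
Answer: 496328335/67475274 ≈ 7.3557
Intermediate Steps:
-18355/(-46923) - 50075/(15871 - 23061) = -18355*(-1/46923) - 50075/(-7190) = 18355/46923 - 50075*(-1/7190) = 18355/46923 + 10015/1438 = 496328335/67475274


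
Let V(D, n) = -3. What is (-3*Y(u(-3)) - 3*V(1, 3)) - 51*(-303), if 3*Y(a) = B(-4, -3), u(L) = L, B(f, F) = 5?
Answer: 15457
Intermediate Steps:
Y(a) = 5/3 (Y(a) = (⅓)*5 = 5/3)
(-3*Y(u(-3)) - 3*V(1, 3)) - 51*(-303) = (-3*5/3 - 3*(-3)) - 51*(-303) = (-5 + 9) + 15453 = 4 + 15453 = 15457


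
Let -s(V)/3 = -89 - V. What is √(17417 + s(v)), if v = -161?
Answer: √17201 ≈ 131.15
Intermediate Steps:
s(V) = 267 + 3*V (s(V) = -3*(-89 - V) = 267 + 3*V)
√(17417 + s(v)) = √(17417 + (267 + 3*(-161))) = √(17417 + (267 - 483)) = √(17417 - 216) = √17201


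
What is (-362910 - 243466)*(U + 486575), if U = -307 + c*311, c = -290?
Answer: -240172193328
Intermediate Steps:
U = -90497 (U = -307 - 290*311 = -307 - 90190 = -90497)
(-362910 - 243466)*(U + 486575) = (-362910 - 243466)*(-90497 + 486575) = -606376*396078 = -240172193328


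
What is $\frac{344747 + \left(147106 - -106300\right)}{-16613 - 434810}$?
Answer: $- \frac{598153}{451423} \approx -1.325$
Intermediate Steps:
$\frac{344747 + \left(147106 - -106300\right)}{-16613 - 434810} = \frac{344747 + \left(147106 + 106300\right)}{-451423} = \left(344747 + 253406\right) \left(- \frac{1}{451423}\right) = 598153 \left(- \frac{1}{451423}\right) = - \frac{598153}{451423}$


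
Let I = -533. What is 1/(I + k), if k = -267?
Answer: -1/800 ≈ -0.0012500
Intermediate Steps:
1/(I + k) = 1/(-533 - 267) = 1/(-800) = -1/800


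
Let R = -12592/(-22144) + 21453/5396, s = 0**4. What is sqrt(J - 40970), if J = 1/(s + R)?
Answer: I*sqrt(2949212081158559554)/8484401 ≈ 202.41*I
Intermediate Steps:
s = 0
R = 8484401/1867016 (R = -12592*(-1/22144) + 21453*(1/5396) = 787/1384 + 21453/5396 = 8484401/1867016 ≈ 4.5444)
J = 1867016/8484401 (J = 1/(0 + 8484401/1867016) = 1/(8484401/1867016) = 1867016/8484401 ≈ 0.22005)
sqrt(J - 40970) = sqrt(1867016/8484401 - 40970) = sqrt(-347604041954/8484401) = I*sqrt(2949212081158559554)/8484401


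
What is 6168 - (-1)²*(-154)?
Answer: 6322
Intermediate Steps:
6168 - (-1)²*(-154) = 6168 - (-154) = 6168 - 1*(-154) = 6168 + 154 = 6322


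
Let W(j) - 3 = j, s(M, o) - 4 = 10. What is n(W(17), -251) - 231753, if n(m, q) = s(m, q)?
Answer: -231739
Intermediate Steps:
s(M, o) = 14 (s(M, o) = 4 + 10 = 14)
W(j) = 3 + j
n(m, q) = 14
n(W(17), -251) - 231753 = 14 - 231753 = -231739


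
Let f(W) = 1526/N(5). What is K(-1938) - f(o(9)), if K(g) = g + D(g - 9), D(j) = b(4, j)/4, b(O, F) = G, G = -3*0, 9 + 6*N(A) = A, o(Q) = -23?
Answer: 351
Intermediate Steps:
N(A) = -3/2 + A/6
G = 0
b(O, F) = 0
D(j) = 0 (D(j) = 0/4 = 0*(1/4) = 0)
f(W) = -2289 (f(W) = 1526/(-3/2 + (1/6)*5) = 1526/(-3/2 + 5/6) = 1526/(-2/3) = 1526*(-3/2) = -2289)
K(g) = g (K(g) = g + 0 = g)
K(-1938) - f(o(9)) = -1938 - 1*(-2289) = -1938 + 2289 = 351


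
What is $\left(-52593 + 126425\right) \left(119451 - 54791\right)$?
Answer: $4773977120$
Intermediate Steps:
$\left(-52593 + 126425\right) \left(119451 - 54791\right) = 73832 \cdot 64660 = 4773977120$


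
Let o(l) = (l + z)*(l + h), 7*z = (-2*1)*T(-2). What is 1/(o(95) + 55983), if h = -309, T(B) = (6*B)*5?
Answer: 7/223891 ≈ 3.1265e-5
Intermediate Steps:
T(B) = 30*B
z = 120/7 (z = ((-2*1)*(30*(-2)))/7 = (-2*(-60))/7 = (⅐)*120 = 120/7 ≈ 17.143)
o(l) = (-309 + l)*(120/7 + l) (o(l) = (l + 120/7)*(l - 309) = (120/7 + l)*(-309 + l) = (-309 + l)*(120/7 + l))
1/(o(95) + 55983) = 1/((-37080/7 + 95² - 2043/7*95) + 55983) = 1/((-37080/7 + 9025 - 194085/7) + 55983) = 1/(-167990/7 + 55983) = 1/(223891/7) = 7/223891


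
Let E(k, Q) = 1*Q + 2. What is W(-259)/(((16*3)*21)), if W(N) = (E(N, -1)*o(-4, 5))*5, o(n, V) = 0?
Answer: 0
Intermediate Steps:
E(k, Q) = 2 + Q (E(k, Q) = Q + 2 = 2 + Q)
W(N) = 0 (W(N) = ((2 - 1)*0)*5 = (1*0)*5 = 0*5 = 0)
W(-259)/(((16*3)*21)) = 0/(((16*3)*21)) = 0/((48*21)) = 0/1008 = 0*(1/1008) = 0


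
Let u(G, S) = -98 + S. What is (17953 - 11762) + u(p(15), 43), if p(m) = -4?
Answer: 6136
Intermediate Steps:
(17953 - 11762) + u(p(15), 43) = (17953 - 11762) + (-98 + 43) = 6191 - 55 = 6136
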